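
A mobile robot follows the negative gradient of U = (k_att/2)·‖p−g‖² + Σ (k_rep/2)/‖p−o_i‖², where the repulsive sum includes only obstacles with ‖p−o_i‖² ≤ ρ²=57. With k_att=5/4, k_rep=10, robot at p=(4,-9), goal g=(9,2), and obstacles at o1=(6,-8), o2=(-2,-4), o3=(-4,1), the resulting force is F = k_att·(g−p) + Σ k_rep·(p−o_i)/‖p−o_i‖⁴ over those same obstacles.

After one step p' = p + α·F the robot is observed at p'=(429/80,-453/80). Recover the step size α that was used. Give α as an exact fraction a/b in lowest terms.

α = 1/4

F_att = 5/4·(g−p) = 5/4·(5,11) = (6.2500,13.7500)
o1: d²=5 ≤ ρ²=57; F_rep = 10·(-2,-1)/5² = (-0.8000,-0.4000)
o2: d²=61 > ρ²=57 → inactive
o3: d²=164 > ρ²=57 → inactive
F = F_att + ΣF_rep = (5.4500,13.3500)
Δp = p'−p = (1.3625,3.3375); α = Δx/Fx = (109/80) / (109/20) = 1/4
check: Δy/Fy = (267/80) / (267/20) = 1/4 ✓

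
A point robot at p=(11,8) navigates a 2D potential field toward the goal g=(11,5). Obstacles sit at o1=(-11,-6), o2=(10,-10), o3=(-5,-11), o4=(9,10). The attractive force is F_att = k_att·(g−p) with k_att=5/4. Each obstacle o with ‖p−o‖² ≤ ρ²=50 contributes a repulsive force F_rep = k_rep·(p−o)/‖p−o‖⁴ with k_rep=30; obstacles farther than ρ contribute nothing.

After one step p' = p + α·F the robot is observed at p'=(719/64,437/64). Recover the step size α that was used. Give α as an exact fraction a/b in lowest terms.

F_att = 5/4·(g−p) = 5/4·(0,-3) = (0.0000,-3.7500)
o1: d²=680 > ρ²=50 → inactive
o2: d²=325 > ρ²=50 → inactive
o3: d²=617 > ρ²=50 → inactive
o4: d²=8 ≤ ρ²=50; F_rep = 30·(2,-2)/8² = (0.9375,-0.9375)
F = F_att + ΣF_rep = (0.9375,-4.6875)
Δp = p'−p = (0.2344,-1.1719); α = Δx/Fx = (15/64) / (15/16) = 1/4
check: Δy/Fy = (-75/64) / (-75/16) = 1/4 ✓

α = 1/4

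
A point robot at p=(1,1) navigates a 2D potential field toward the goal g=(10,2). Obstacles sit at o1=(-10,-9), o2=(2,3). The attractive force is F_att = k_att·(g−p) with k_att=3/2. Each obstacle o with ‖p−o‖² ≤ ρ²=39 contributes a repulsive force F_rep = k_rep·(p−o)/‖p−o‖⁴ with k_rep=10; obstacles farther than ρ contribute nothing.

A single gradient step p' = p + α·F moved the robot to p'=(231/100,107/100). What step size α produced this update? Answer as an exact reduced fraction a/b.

α = 1/10

F_att = 3/2·(g−p) = 3/2·(9,1) = (13.5000,1.5000)
o1: d²=221 > ρ²=39 → inactive
o2: d²=5 ≤ ρ²=39; F_rep = 10·(-1,-2)/5² = (-0.4000,-0.8000)
F = F_att + ΣF_rep = (13.1000,0.7000)
Δp = p'−p = (1.3100,0.0700); α = Δx/Fx = (131/100) / (131/10) = 1/10
check: Δy/Fy = (7/100) / (7/10) = 1/10 ✓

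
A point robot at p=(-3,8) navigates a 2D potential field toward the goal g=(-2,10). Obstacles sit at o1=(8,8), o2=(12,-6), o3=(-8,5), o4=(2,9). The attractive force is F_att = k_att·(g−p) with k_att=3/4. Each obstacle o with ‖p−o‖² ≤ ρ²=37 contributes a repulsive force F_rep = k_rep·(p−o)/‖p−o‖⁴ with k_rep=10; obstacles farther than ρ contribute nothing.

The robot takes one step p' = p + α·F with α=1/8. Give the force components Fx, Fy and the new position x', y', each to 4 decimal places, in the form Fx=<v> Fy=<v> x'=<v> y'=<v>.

F_att = 3/4·(g−p) = 3/4·(1,2) = (0.7500,1.5000)
o1: d²=121 > ρ²=37 → inactive
o2: d²=421 > ρ²=37 → inactive
o3: d²=34 ≤ ρ²=37; F_rep = 10·(5,3)/34² = (0.0433,0.0260)
o4: d²=26 ≤ ρ²=37; F_rep = 10·(-5,-1)/26² = (-0.0740,-0.0148)
F = F_att + ΣF_rep = (0.7193,1.5112)
p' = p + 1/8·F = (-2.9101,8.1889)

Fx=0.7193 Fy=1.5112 x'=-2.9101 y'=8.1889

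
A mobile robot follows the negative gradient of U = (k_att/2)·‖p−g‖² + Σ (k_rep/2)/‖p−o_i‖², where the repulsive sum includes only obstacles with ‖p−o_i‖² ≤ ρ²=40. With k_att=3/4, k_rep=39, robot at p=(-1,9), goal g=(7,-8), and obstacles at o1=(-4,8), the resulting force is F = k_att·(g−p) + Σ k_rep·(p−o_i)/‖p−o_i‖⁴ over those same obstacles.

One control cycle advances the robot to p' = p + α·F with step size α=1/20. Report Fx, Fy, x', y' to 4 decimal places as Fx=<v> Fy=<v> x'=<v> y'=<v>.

Fx=7.1700 Fy=-12.3600 x'=-0.6415 y'=8.3820

F_att = 3/4·(g−p) = 3/4·(8,-17) = (6.0000,-12.7500)
o1: d²=10 ≤ ρ²=40; F_rep = 39·(3,1)/10² = (1.1700,0.3900)
F = F_att + ΣF_rep = (7.1700,-12.3600)
p' = p + 1/20·F = (-0.6415,8.3820)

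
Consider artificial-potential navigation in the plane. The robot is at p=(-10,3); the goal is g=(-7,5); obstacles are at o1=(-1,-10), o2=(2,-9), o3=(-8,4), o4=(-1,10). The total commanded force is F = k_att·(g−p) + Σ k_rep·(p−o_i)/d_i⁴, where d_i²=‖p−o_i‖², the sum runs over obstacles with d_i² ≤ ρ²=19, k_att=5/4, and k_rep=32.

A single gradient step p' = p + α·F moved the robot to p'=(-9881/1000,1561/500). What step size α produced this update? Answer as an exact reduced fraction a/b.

F_att = 5/4·(g−p) = 5/4·(3,2) = (3.7500,2.5000)
o1: d²=250 > ρ²=19 → inactive
o2: d²=288 > ρ²=19 → inactive
o3: d²=5 ≤ ρ²=19; F_rep = 32·(-2,-1)/5² = (-2.5600,-1.2800)
o4: d²=130 > ρ²=19 → inactive
F = F_att + ΣF_rep = (1.1900,1.2200)
Δp = p'−p = (0.1190,0.1220); α = Δx/Fx = (119/1000) / (119/100) = 1/10
check: Δy/Fy = (61/500) / (61/50) = 1/10 ✓

α = 1/10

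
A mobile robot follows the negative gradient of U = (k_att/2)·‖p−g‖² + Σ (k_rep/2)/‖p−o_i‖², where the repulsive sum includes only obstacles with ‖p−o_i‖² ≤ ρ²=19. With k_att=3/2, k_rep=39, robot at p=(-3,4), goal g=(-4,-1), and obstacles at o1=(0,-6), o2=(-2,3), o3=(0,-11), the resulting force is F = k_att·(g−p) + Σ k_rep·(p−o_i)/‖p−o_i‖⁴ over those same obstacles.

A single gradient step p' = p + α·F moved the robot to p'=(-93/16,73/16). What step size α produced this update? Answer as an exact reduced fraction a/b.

F_att = 3/2·(g−p) = 3/2·(-1,-5) = (-1.5000,-7.5000)
o1: d²=109 > ρ²=19 → inactive
o2: d²=2 ≤ ρ²=19; F_rep = 39·(-1,1)/2² = (-9.7500,9.7500)
o3: d²=234 > ρ²=19 → inactive
F = F_att + ΣF_rep = (-11.2500,2.2500)
Δp = p'−p = (-2.8125,0.5625); α = Δx/Fx = (-45/16) / (-45/4) = 1/4
check: Δy/Fy = (9/16) / (9/4) = 1/4 ✓

α = 1/4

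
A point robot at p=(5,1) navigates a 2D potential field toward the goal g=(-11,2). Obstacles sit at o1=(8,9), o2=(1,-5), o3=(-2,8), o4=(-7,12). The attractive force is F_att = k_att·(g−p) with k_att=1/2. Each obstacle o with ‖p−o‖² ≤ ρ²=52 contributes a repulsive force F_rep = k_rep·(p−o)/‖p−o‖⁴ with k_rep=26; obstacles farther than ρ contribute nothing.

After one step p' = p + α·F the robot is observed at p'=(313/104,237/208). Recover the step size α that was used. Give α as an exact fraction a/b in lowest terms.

F_att = 1/2·(g−p) = 1/2·(-16,1) = (-8.0000,0.5000)
o1: d²=73 > ρ²=52 → inactive
o2: d²=52 ≤ ρ²=52; F_rep = 26·(4,6)/52² = (0.0385,0.0577)
o3: d²=98 > ρ²=52 → inactive
o4: d²=265 > ρ²=52 → inactive
F = F_att + ΣF_rep = (-7.9615,0.5577)
Δp = p'−p = (-1.9904,0.1394); α = Δx/Fx = (-207/104) / (-207/26) = 1/4
check: Δy/Fy = (29/208) / (29/52) = 1/4 ✓

α = 1/4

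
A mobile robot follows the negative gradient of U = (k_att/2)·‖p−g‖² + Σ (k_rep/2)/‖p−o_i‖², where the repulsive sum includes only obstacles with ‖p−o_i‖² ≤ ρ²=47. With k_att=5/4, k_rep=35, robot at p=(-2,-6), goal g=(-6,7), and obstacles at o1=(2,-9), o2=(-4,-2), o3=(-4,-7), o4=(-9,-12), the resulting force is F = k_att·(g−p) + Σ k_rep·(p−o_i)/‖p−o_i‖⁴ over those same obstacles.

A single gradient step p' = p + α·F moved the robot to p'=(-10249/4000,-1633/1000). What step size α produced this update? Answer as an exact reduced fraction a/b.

α = 1/4

F_att = 5/4·(g−p) = 5/4·(-4,13) = (-5.0000,16.2500)
o1: d²=25 ≤ ρ²=47; F_rep = 35·(-4,3)/25² = (-0.2240,0.1680)
o2: d²=20 ≤ ρ²=47; F_rep = 35·(2,-4)/20² = (0.1750,-0.3500)
o3: d²=5 ≤ ρ²=47; F_rep = 35·(2,1)/5² = (2.8000,1.4000)
o4: d²=85 > ρ²=47 → inactive
F = F_att + ΣF_rep = (-2.2490,17.4680)
Δp = p'−p = (-0.5623,4.3670); α = Δx/Fx = (-2249/4000) / (-2249/1000) = 1/4
check: Δy/Fy = (4367/1000) / (4367/250) = 1/4 ✓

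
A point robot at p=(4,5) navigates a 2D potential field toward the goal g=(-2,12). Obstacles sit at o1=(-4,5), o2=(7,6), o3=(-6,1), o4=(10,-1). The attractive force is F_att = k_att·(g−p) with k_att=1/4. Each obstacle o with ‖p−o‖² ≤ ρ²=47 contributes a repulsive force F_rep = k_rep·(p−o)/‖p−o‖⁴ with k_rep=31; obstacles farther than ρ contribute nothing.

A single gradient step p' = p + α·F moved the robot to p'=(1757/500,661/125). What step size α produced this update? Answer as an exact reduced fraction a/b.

α = 1/5

F_att = 1/4·(g−p) = 1/4·(-6,7) = (-1.5000,1.7500)
o1: d²=64 > ρ²=47 → inactive
o2: d²=10 ≤ ρ²=47; F_rep = 31·(-3,-1)/10² = (-0.9300,-0.3100)
o3: d²=116 > ρ²=47 → inactive
o4: d²=72 > ρ²=47 → inactive
F = F_att + ΣF_rep = (-2.4300,1.4400)
Δp = p'−p = (-0.4860,0.2880); α = Δx/Fx = (-243/500) / (-243/100) = 1/5
check: Δy/Fy = (36/125) / (36/25) = 1/5 ✓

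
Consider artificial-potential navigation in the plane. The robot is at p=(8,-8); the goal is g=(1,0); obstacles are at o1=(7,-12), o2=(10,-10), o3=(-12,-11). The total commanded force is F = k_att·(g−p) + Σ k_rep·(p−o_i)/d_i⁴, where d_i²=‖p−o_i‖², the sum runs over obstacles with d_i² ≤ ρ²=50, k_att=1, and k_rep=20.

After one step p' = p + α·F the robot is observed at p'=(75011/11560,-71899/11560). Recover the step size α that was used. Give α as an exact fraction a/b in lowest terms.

α = 1/5

F_att = 1·(g−p) = 1·(-7,8) = (-7.0000,8.0000)
o1: d²=17 ≤ ρ²=50; F_rep = 20·(1,4)/17² = (0.0692,0.2768)
o2: d²=8 ≤ ρ²=50; F_rep = 20·(-2,2)/8² = (-0.6250,0.6250)
o3: d²=409 > ρ²=50 → inactive
F = F_att + ΣF_rep = (-7.5558,8.9018)
Δp = p'−p = (-1.5112,1.7804); α = Δx/Fx = (-17469/11560) / (-17469/2312) = 1/5
check: Δy/Fy = (20581/11560) / (20581/2312) = 1/5 ✓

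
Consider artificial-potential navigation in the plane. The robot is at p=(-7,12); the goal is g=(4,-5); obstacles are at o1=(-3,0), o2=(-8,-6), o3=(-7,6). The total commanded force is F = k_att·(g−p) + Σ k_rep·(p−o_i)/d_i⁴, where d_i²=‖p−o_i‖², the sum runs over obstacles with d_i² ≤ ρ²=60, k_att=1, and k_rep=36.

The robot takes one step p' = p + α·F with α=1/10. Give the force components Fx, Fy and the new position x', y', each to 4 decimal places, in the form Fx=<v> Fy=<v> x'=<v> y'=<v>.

Fx=11.0000 Fy=-16.8333 x'=-5.9000 y'=10.3167

F_att = 1·(g−p) = 1·(11,-17) = (11.0000,-17.0000)
o1: d²=160 > ρ²=60 → inactive
o2: d²=325 > ρ²=60 → inactive
o3: d²=36 ≤ ρ²=60; F_rep = 36·(0,6)/36² = (0.0000,0.1667)
F = F_att + ΣF_rep = (11.0000,-16.8333)
p' = p + 1/10·F = (-5.9000,10.3167)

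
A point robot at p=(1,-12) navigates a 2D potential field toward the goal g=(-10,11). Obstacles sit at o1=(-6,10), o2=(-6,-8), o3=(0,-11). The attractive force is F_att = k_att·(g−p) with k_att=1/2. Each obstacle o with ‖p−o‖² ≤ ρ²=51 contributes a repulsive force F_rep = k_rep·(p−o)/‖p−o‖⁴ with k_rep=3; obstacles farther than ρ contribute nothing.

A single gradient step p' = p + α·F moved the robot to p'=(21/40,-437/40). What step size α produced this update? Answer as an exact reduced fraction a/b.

F_att = 1/2·(g−p) = 1/2·(-11,23) = (-5.5000,11.5000)
o1: d²=533 > ρ²=51 → inactive
o2: d²=65 > ρ²=51 → inactive
o3: d²=2 ≤ ρ²=51; F_rep = 3·(1,-1)/2² = (0.7500,-0.7500)
F = F_att + ΣF_rep = (-4.7500,10.7500)
Δp = p'−p = (-0.4750,1.0750); α = Δx/Fx = (-19/40) / (-19/4) = 1/10
check: Δy/Fy = (43/40) / (43/4) = 1/10 ✓

α = 1/10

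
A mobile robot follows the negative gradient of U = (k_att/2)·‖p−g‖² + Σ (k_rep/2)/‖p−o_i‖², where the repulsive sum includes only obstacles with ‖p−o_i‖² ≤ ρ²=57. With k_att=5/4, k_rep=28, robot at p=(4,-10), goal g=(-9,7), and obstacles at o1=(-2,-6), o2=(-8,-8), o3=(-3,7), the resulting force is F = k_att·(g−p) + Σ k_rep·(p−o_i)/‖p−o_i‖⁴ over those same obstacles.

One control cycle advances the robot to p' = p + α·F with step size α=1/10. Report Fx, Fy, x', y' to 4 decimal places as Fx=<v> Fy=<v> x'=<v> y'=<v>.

F_att = 5/4·(g−p) = 5/4·(-13,17) = (-16.2500,21.2500)
o1: d²=52 ≤ ρ²=57; F_rep = 28·(6,-4)/52² = (0.0621,-0.0414)
o2: d²=148 > ρ²=57 → inactive
o3: d²=338 > ρ²=57 → inactive
F = F_att + ΣF_rep = (-16.1879,21.2086)
p' = p + 1/10·F = (2.3812,-7.8791)

Fx=-16.1879 Fy=21.2086 x'=2.3812 y'=-7.8791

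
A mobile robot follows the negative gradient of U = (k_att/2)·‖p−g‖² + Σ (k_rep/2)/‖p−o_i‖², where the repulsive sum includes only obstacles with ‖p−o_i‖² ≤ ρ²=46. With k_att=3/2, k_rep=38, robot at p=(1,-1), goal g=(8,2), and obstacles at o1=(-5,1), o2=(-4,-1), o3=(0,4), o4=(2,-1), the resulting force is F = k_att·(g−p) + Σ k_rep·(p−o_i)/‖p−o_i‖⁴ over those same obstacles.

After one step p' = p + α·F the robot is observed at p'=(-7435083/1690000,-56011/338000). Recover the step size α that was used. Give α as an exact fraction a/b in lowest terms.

α = 1/5

F_att = 3/2·(g−p) = 3/2·(7,3) = (10.5000,4.5000)
o1: d²=40 ≤ ρ²=46; F_rep = 38·(6,-2)/40² = (0.1425,-0.0475)
o2: d²=25 ≤ ρ²=46; F_rep = 38·(5,0)/25² = (0.3040,0.0000)
o3: d²=26 ≤ ρ²=46; F_rep = 38·(1,-5)/26² = (0.0562,-0.2811)
o4: d²=1 ≤ ρ²=46; F_rep = 38·(-1,0)/1² = (-38.0000,0.0000)
F = F_att + ΣF_rep = (-26.9973,4.1714)
Δp = p'−p = (-5.3995,0.8343); α = Δx/Fx = (-9125083/1690000) / (-9125083/338000) = 1/5
check: Δy/Fy = (281989/338000) / (281989/67600) = 1/5 ✓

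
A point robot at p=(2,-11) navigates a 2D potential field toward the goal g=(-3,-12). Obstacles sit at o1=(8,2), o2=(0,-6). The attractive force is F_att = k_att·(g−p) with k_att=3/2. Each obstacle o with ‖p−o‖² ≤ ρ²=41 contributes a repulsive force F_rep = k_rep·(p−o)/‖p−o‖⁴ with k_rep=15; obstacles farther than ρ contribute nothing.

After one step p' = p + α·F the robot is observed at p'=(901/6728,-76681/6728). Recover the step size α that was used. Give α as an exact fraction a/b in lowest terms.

F_att = 3/2·(g−p) = 3/2·(-5,-1) = (-7.5000,-1.5000)
o1: d²=205 > ρ²=41 → inactive
o2: d²=29 ≤ ρ²=41; F_rep = 15·(2,-5)/29² = (0.0357,-0.0892)
F = F_att + ΣF_rep = (-7.4643,-1.5892)
Δp = p'−p = (-1.8661,-0.3973); α = Δx/Fx = (-12555/6728) / (-12555/1682) = 1/4
check: Δy/Fy = (-2673/6728) / (-2673/1682) = 1/4 ✓

α = 1/4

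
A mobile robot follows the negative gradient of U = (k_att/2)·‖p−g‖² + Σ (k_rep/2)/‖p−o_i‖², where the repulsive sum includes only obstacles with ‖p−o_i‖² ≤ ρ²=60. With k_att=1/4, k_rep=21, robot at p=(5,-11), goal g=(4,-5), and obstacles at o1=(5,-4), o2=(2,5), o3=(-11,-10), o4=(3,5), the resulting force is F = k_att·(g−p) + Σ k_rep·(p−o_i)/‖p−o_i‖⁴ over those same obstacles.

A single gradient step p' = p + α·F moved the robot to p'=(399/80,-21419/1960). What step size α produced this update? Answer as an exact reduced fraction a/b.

F_att = 1/4·(g−p) = 1/4·(-1,6) = (-0.2500,1.5000)
o1: d²=49 ≤ ρ²=60; F_rep = 21·(0,-7)/49² = (0.0000,-0.0612)
o2: d²=265 > ρ²=60 → inactive
o3: d²=257 > ρ²=60 → inactive
o4: d²=260 > ρ²=60 → inactive
F = F_att + ΣF_rep = (-0.2500,1.4388)
Δp = p'−p = (-0.0125,0.0719); α = Δx/Fx = (-1/80) / (-1/4) = 1/20
check: Δy/Fy = (141/1960) / (141/98) = 1/20 ✓

α = 1/20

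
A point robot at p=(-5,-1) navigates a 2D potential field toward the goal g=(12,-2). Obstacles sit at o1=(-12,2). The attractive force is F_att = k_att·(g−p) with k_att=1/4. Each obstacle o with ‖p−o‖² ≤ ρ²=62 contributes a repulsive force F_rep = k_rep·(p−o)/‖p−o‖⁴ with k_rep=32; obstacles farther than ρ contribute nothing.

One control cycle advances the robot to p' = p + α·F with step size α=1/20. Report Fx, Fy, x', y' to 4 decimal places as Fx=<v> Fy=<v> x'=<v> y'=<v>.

F_att = 1/4·(g−p) = 1/4·(17,-1) = (4.2500,-0.2500)
o1: d²=58 ≤ ρ²=62; F_rep = 32·(7,-3)/58² = (0.0666,-0.0285)
F = F_att + ΣF_rep = (4.3166,-0.2785)
p' = p + 1/20·F = (-4.7842,-1.0139)

Fx=4.3166 Fy=-0.2785 x'=-4.7842 y'=-1.0139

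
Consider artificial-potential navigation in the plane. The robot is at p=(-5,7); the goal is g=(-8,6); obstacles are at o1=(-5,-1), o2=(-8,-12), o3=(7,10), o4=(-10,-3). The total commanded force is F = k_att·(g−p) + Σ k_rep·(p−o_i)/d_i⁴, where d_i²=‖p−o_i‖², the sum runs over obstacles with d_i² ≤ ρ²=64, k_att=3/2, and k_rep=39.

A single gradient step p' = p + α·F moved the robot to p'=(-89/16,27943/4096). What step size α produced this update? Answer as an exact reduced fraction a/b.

α = 1/8

F_att = 3/2·(g−p) = 3/2·(-3,-1) = (-4.5000,-1.5000)
o1: d²=64 ≤ ρ²=64; F_rep = 39·(0,8)/64² = (0.0000,0.0762)
o2: d²=370 > ρ²=64 → inactive
o3: d²=153 > ρ²=64 → inactive
o4: d²=125 > ρ²=64 → inactive
F = F_att + ΣF_rep = (-4.5000,-1.4238)
Δp = p'−p = (-0.5625,-0.1780); α = Δx/Fx = (-9/16) / (-9/2) = 1/8
check: Δy/Fy = (-729/4096) / (-729/512) = 1/8 ✓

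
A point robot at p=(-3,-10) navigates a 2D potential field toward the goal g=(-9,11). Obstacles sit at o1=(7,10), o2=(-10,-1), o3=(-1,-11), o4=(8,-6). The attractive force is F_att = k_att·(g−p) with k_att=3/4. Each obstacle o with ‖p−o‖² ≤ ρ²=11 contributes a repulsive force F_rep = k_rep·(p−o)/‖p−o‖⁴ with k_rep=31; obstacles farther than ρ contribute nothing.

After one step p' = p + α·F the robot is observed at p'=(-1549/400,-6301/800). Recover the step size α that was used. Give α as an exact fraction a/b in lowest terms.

α = 1/8

F_att = 3/4·(g−p) = 3/4·(-6,21) = (-4.5000,15.7500)
o1: d²=500 > ρ²=11 → inactive
o2: d²=130 > ρ²=11 → inactive
o3: d²=5 ≤ ρ²=11; F_rep = 31·(-2,1)/5² = (-2.4800,1.2400)
o4: d²=137 > ρ²=11 → inactive
F = F_att + ΣF_rep = (-6.9800,16.9900)
Δp = p'−p = (-0.8725,2.1237); α = Δx/Fx = (-349/400) / (-349/50) = 1/8
check: Δy/Fy = (1699/800) / (1699/100) = 1/8 ✓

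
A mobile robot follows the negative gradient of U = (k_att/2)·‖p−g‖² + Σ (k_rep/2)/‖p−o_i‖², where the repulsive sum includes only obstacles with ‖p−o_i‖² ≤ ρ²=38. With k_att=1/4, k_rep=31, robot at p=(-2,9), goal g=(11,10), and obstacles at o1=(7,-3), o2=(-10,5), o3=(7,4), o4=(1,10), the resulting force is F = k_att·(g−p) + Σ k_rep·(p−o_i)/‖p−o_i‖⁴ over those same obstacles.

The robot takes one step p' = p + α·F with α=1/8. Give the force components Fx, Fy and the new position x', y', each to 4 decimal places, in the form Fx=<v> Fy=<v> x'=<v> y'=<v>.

F_att = 1/4·(g−p) = 1/4·(13,1) = (3.2500,0.2500)
o1: d²=225 > ρ²=38 → inactive
o2: d²=80 > ρ²=38 → inactive
o3: d²=106 > ρ²=38 → inactive
o4: d²=10 ≤ ρ²=38; F_rep = 31·(-3,-1)/10² = (-0.9300,-0.3100)
F = F_att + ΣF_rep = (2.3200,-0.0600)
p' = p + 1/8·F = (-1.7100,8.9925)

Fx=2.3200 Fy=-0.0600 x'=-1.7100 y'=8.9925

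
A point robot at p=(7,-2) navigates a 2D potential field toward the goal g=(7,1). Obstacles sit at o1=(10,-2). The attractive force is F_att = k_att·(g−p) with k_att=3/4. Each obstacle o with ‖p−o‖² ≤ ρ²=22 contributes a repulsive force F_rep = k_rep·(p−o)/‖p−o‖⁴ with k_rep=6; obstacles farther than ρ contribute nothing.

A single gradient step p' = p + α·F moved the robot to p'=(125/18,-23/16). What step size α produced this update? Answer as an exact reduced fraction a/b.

α = 1/4

F_att = 3/4·(g−p) = 3/4·(0,3) = (0.0000,2.2500)
o1: d²=9 ≤ ρ²=22; F_rep = 6·(-3,0)/9² = (-0.2222,0.0000)
F = F_att + ΣF_rep = (-0.2222,2.2500)
Δp = p'−p = (-0.0556,0.5625); α = Δx/Fx = (-1/18) / (-2/9) = 1/4
check: Δy/Fy = (9/16) / (9/4) = 1/4 ✓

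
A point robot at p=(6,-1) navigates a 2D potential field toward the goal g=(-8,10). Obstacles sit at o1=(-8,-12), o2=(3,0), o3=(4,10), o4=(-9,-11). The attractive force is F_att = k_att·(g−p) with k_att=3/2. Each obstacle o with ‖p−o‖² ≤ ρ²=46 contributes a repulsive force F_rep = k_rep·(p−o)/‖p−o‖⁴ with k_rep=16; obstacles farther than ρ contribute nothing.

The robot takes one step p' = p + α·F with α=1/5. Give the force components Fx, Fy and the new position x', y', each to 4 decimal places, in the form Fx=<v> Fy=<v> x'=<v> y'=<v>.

F_att = 3/2·(g−p) = 3/2·(-14,11) = (-21.0000,16.5000)
o1: d²=317 > ρ²=46 → inactive
o2: d²=10 ≤ ρ²=46; F_rep = 16·(3,-1)/10² = (0.4800,-0.1600)
o3: d²=125 > ρ²=46 → inactive
o4: d²=325 > ρ²=46 → inactive
F = F_att + ΣF_rep = (-20.5200,16.3400)
p' = p + 1/5·F = (1.8960,2.2680)

Fx=-20.5200 Fy=16.3400 x'=1.8960 y'=2.2680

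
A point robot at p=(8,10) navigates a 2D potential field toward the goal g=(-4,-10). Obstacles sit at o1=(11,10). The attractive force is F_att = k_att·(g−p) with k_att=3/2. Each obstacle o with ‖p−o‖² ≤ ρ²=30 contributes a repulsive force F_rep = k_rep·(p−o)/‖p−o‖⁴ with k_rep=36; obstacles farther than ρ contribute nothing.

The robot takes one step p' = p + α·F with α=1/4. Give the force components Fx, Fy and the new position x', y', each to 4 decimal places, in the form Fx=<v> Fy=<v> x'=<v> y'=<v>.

F_att = 3/2·(g−p) = 3/2·(-12,-20) = (-18.0000,-30.0000)
o1: d²=9 ≤ ρ²=30; F_rep = 36·(-3,0)/9² = (-1.3333,0.0000)
F = F_att + ΣF_rep = (-19.3333,-30.0000)
p' = p + 1/4·F = (3.1667,2.5000)

Fx=-19.3333 Fy=-30.0000 x'=3.1667 y'=2.5000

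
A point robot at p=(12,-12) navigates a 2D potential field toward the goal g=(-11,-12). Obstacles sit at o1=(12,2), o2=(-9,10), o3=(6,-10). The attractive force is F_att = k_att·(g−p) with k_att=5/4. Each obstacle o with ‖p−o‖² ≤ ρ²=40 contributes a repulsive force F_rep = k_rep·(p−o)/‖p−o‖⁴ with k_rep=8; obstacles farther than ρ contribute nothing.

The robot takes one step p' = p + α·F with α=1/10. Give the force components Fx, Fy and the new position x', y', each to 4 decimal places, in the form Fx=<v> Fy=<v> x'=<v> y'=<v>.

Fx=-28.7200 Fy=-0.0100 x'=9.1280 y'=-12.0010

F_att = 5/4·(g−p) = 5/4·(-23,0) = (-28.7500,0.0000)
o1: d²=196 > ρ²=40 → inactive
o2: d²=925 > ρ²=40 → inactive
o3: d²=40 ≤ ρ²=40; F_rep = 8·(6,-2)/40² = (0.0300,-0.0100)
F = F_att + ΣF_rep = (-28.7200,-0.0100)
p' = p + 1/10·F = (9.1280,-12.0010)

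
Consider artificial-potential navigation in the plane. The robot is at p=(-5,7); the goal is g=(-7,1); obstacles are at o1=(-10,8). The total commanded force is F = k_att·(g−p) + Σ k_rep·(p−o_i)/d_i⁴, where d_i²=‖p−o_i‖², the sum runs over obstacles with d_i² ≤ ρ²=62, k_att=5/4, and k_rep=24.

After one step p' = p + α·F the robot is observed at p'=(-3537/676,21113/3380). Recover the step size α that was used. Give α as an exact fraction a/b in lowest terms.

F_att = 5/4·(g−p) = 5/4·(-2,-6) = (-2.5000,-7.5000)
o1: d²=26 ≤ ρ²=62; F_rep = 24·(5,-1)/26² = (0.1775,-0.0355)
F = F_att + ΣF_rep = (-2.3225,-7.5355)
Δp = p'−p = (-0.2322,-0.7536); α = Δx/Fx = (-157/676) / (-785/338) = 1/10
check: Δy/Fy = (-2547/3380) / (-2547/338) = 1/10 ✓

α = 1/10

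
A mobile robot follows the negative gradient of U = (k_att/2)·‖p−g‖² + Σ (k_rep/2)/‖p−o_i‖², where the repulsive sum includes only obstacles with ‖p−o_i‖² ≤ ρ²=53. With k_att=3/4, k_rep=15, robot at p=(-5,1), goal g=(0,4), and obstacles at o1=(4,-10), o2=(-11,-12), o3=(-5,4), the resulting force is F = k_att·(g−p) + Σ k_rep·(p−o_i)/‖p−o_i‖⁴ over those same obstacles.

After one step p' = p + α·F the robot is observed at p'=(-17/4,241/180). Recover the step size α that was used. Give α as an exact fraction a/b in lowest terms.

α = 1/5

F_att = 3/4·(g−p) = 3/4·(5,3) = (3.7500,2.2500)
o1: d²=202 > ρ²=53 → inactive
o2: d²=205 > ρ²=53 → inactive
o3: d²=9 ≤ ρ²=53; F_rep = 15·(0,-3)/9² = (0.0000,-0.5556)
F = F_att + ΣF_rep = (3.7500,1.6944)
Δp = p'−p = (0.7500,0.3389); α = Δx/Fx = (3/4) / (15/4) = 1/5
check: Δy/Fy = (61/180) / (61/36) = 1/5 ✓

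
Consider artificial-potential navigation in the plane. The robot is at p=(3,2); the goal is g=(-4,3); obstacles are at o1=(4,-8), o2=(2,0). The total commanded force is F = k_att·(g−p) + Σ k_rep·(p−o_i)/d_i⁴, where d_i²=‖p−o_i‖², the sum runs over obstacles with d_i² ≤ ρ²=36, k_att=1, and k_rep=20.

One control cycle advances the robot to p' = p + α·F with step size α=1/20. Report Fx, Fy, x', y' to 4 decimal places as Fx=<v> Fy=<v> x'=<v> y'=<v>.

F_att = 1·(g−p) = 1·(-7,1) = (-7.0000,1.0000)
o1: d²=101 > ρ²=36 → inactive
o2: d²=5 ≤ ρ²=36; F_rep = 20·(1,2)/5² = (0.8000,1.6000)
F = F_att + ΣF_rep = (-6.2000,2.6000)
p' = p + 1/20·F = (2.6900,2.1300)

Fx=-6.2000 Fy=2.6000 x'=2.6900 y'=2.1300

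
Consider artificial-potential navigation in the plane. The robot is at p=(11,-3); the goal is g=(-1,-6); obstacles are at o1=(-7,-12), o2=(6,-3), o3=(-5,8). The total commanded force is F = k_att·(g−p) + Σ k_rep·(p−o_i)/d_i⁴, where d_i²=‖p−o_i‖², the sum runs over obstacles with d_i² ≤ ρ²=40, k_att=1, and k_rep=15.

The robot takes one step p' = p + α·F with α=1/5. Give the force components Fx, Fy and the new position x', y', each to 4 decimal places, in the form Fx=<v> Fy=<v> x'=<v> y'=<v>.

F_att = 1·(g−p) = 1·(-12,-3) = (-12.0000,-3.0000)
o1: d²=405 > ρ²=40 → inactive
o2: d²=25 ≤ ρ²=40; F_rep = 15·(5,0)/25² = (0.1200,0.0000)
o3: d²=377 > ρ²=40 → inactive
F = F_att + ΣF_rep = (-11.8800,-3.0000)
p' = p + 1/5·F = (8.6240,-3.6000)

Fx=-11.8800 Fy=-3.0000 x'=8.6240 y'=-3.6000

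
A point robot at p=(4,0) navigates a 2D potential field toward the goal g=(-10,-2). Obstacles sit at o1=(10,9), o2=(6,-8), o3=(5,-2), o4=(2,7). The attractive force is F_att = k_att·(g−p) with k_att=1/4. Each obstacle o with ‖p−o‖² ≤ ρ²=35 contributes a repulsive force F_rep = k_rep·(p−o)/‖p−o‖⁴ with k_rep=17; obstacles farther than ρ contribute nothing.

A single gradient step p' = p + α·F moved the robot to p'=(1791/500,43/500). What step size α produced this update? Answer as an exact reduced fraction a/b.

α = 1/10

F_att = 1/4·(g−p) = 1/4·(-14,-2) = (-3.5000,-0.5000)
o1: d²=117 > ρ²=35 → inactive
o2: d²=68 > ρ²=35 → inactive
o3: d²=5 ≤ ρ²=35; F_rep = 17·(-1,2)/5² = (-0.6800,1.3600)
o4: d²=53 > ρ²=35 → inactive
F = F_att + ΣF_rep = (-4.1800,0.8600)
Δp = p'−p = (-0.4180,0.0860); α = Δx/Fx = (-209/500) / (-209/50) = 1/10
check: Δy/Fy = (43/500) / (43/50) = 1/10 ✓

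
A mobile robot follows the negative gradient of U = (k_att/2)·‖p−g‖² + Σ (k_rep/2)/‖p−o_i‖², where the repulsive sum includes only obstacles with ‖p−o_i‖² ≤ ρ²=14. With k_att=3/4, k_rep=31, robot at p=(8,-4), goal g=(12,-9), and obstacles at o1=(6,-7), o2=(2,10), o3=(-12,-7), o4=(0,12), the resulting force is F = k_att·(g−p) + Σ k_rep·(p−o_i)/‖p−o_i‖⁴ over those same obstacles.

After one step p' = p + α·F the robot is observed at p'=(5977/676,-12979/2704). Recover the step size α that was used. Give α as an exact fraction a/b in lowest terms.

F_att = 3/4·(g−p) = 3/4·(4,-5) = (3.0000,-3.7500)
o1: d²=13 ≤ ρ²=14; F_rep = 31·(2,3)/13² = (0.3669,0.5503)
o2: d²=232 > ρ²=14 → inactive
o3: d²=409 > ρ²=14 → inactive
o4: d²=320 > ρ²=14 → inactive
F = F_att + ΣF_rep = (3.3669,-3.1997)
Δp = p'−p = (0.8417,-0.7999); α = Δx/Fx = (569/676) / (569/169) = 1/4
check: Δy/Fy = (-2163/2704) / (-2163/676) = 1/4 ✓

α = 1/4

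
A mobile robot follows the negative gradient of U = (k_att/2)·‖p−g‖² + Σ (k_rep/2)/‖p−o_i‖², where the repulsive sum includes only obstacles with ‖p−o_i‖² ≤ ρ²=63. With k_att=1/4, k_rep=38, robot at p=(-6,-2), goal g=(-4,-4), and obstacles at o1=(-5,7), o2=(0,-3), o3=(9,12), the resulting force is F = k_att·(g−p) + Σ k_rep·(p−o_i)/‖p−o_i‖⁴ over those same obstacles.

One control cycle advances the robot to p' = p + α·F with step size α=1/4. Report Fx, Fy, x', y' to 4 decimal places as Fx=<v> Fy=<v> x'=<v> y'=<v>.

Fx=0.3335 Fy=-0.4722 x'=-5.9166 y'=-2.1181

F_att = 1/4·(g−p) = 1/4·(2,-2) = (0.5000,-0.5000)
o1: d²=82 > ρ²=63 → inactive
o2: d²=37 ≤ ρ²=63; F_rep = 38·(-6,1)/37² = (-0.1665,0.0278)
o3: d²=421 > ρ²=63 → inactive
F = F_att + ΣF_rep = (0.3335,-0.4722)
p' = p + 1/4·F = (-5.9166,-2.1181)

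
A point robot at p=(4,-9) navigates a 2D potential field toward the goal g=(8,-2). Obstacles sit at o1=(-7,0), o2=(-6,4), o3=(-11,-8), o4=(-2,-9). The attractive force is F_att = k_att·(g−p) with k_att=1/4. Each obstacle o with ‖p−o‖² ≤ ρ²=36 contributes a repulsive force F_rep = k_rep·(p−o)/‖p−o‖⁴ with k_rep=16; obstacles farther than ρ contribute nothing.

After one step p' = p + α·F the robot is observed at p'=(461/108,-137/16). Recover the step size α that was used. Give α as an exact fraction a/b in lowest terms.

F_att = 1/4·(g−p) = 1/4·(4,7) = (1.0000,1.7500)
o1: d²=202 > ρ²=36 → inactive
o2: d²=269 > ρ²=36 → inactive
o3: d²=226 > ρ²=36 → inactive
o4: d²=36 ≤ ρ²=36; F_rep = 16·(6,0)/36² = (0.0741,0.0000)
F = F_att + ΣF_rep = (1.0741,1.7500)
Δp = p'−p = (0.2685,0.4375); α = Δx/Fx = (29/108) / (29/27) = 1/4
check: Δy/Fy = (7/16) / (7/4) = 1/4 ✓

α = 1/4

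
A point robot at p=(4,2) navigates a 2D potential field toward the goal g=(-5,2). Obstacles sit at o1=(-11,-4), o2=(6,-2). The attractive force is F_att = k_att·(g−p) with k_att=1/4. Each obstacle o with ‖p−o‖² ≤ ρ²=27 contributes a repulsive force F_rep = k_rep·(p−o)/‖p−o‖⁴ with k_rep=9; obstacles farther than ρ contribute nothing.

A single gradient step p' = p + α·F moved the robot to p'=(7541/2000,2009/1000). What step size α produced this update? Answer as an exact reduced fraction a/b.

α = 1/10

F_att = 1/4·(g−p) = 1/4·(-9,0) = (-2.2500,0.0000)
o1: d²=261 > ρ²=27 → inactive
o2: d²=20 ≤ ρ²=27; F_rep = 9·(-2,4)/20² = (-0.0450,0.0900)
F = F_att + ΣF_rep = (-2.2950,0.0900)
Δp = p'−p = (-0.2295,0.0090); α = Δx/Fx = (-459/2000) / (-459/200) = 1/10
check: Δy/Fy = (9/1000) / (9/100) = 1/10 ✓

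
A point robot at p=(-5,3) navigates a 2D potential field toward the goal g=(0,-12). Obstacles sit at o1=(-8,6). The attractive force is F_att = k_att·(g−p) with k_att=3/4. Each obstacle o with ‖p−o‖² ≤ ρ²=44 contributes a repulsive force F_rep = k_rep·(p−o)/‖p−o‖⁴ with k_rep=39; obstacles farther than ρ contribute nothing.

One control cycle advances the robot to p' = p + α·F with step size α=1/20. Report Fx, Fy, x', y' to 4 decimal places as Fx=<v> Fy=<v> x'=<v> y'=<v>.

Fx=4.1111 Fy=-11.6111 x'=-4.7944 y'=2.4194

F_att = 3/4·(g−p) = 3/4·(5,-15) = (3.7500,-11.2500)
o1: d²=18 ≤ ρ²=44; F_rep = 39·(3,-3)/18² = (0.3611,-0.3611)
F = F_att + ΣF_rep = (4.1111,-11.6111)
p' = p + 1/20·F = (-4.7944,2.4194)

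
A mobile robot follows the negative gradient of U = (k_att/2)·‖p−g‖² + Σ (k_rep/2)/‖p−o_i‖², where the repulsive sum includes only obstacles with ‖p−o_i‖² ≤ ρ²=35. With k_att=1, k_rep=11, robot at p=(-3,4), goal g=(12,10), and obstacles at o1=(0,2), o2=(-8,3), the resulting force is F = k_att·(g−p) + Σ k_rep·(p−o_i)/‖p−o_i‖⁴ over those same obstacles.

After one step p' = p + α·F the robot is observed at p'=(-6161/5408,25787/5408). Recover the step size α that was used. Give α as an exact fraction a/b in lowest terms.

α = 1/8

F_att = 1·(g−p) = 1·(15,6) = (15.0000,6.0000)
o1: d²=13 ≤ ρ²=35; F_rep = 11·(-3,2)/13² = (-0.1953,0.1302)
o2: d²=26 ≤ ρ²=35; F_rep = 11·(5,1)/26² = (0.0814,0.0163)
F = F_att + ΣF_rep = (14.8861,6.1464)
Δp = p'−p = (1.8608,0.7683); α = Δx/Fx = (10063/5408) / (10063/676) = 1/8
check: Δy/Fy = (4155/5408) / (4155/676) = 1/8 ✓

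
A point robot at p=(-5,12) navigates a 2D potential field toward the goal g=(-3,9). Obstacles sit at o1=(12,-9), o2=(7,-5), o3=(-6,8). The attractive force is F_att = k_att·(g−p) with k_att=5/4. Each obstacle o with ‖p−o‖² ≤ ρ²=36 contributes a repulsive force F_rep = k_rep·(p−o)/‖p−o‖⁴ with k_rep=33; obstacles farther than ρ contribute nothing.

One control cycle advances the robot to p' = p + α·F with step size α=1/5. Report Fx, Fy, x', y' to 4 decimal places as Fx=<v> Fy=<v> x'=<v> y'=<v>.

Fx=2.6142 Fy=-3.2933 x'=-4.4772 y'=11.3413

F_att = 5/4·(g−p) = 5/4·(2,-3) = (2.5000,-3.7500)
o1: d²=730 > ρ²=36 → inactive
o2: d²=433 > ρ²=36 → inactive
o3: d²=17 ≤ ρ²=36; F_rep = 33·(1,4)/17² = (0.1142,0.4567)
F = F_att + ΣF_rep = (2.6142,-3.2933)
p' = p + 1/5·F = (-4.4772,11.3413)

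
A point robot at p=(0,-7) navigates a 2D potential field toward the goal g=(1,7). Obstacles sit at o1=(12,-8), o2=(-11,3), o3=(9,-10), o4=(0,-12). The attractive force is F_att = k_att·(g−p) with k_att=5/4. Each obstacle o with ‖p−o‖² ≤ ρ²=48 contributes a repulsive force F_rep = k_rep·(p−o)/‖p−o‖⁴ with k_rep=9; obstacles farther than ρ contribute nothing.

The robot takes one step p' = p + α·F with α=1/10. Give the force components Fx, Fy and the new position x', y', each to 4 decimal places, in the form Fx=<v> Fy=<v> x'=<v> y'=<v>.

Fx=1.2500 Fy=17.5720 x'=0.1250 y'=-5.2428

F_att = 5/4·(g−p) = 5/4·(1,14) = (1.2500,17.5000)
o1: d²=145 > ρ²=48 → inactive
o2: d²=221 > ρ²=48 → inactive
o3: d²=90 > ρ²=48 → inactive
o4: d²=25 ≤ ρ²=48; F_rep = 9·(0,5)/25² = (0.0000,0.0720)
F = F_att + ΣF_rep = (1.2500,17.5720)
p' = p + 1/10·F = (0.1250,-5.2428)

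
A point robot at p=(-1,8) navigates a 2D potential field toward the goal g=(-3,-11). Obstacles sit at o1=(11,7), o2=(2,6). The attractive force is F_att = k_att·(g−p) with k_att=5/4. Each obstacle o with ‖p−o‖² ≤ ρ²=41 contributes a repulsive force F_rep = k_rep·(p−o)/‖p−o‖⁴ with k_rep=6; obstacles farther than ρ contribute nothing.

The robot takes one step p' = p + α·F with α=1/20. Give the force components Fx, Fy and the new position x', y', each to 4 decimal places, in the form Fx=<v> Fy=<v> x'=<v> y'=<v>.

Fx=-2.6065 Fy=-23.6790 x'=-1.1303 y'=6.8161

F_att = 5/4·(g−p) = 5/4·(-2,-19) = (-2.5000,-23.7500)
o1: d²=145 > ρ²=41 → inactive
o2: d²=13 ≤ ρ²=41; F_rep = 6·(-3,2)/13² = (-0.1065,0.0710)
F = F_att + ΣF_rep = (-2.6065,-23.6790)
p' = p + 1/20·F = (-1.1303,6.8161)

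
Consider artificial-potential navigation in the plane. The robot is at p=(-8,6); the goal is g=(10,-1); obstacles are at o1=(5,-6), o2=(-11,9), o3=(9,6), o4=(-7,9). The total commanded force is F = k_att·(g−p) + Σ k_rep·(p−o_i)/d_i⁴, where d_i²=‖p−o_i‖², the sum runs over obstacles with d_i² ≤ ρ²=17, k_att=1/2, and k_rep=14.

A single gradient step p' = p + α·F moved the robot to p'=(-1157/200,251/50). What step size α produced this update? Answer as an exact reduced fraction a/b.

α = 1/4

F_att = 1/2·(g−p) = 1/2·(18,-7) = (9.0000,-3.5000)
o1: d²=313 > ρ²=17 → inactive
o2: d²=18 > ρ²=17 → inactive
o3: d²=289 > ρ²=17 → inactive
o4: d²=10 ≤ ρ²=17; F_rep = 14·(-1,-3)/10² = (-0.1400,-0.4200)
F = F_att + ΣF_rep = (8.8600,-3.9200)
Δp = p'−p = (2.2150,-0.9800); α = Δx/Fx = (443/200) / (443/50) = 1/4
check: Δy/Fy = (-49/50) / (-98/25) = 1/4 ✓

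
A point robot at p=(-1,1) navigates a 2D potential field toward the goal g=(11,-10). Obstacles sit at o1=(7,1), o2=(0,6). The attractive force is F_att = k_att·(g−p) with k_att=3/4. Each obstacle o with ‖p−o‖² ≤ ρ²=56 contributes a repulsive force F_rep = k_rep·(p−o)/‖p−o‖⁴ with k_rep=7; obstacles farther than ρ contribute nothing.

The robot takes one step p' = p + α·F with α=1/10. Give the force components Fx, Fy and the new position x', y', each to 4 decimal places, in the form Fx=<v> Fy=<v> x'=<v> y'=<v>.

F_att = 3/4·(g−p) = 3/4·(12,-11) = (9.0000,-8.2500)
o1: d²=64 > ρ²=56 → inactive
o2: d²=26 ≤ ρ²=56; F_rep = 7·(-1,-5)/26² = (-0.0104,-0.0518)
F = F_att + ΣF_rep = (8.9896,-8.3018)
p' = p + 1/10·F = (-0.1010,0.1698)

Fx=8.9896 Fy=-8.3018 x'=-0.1010 y'=0.1698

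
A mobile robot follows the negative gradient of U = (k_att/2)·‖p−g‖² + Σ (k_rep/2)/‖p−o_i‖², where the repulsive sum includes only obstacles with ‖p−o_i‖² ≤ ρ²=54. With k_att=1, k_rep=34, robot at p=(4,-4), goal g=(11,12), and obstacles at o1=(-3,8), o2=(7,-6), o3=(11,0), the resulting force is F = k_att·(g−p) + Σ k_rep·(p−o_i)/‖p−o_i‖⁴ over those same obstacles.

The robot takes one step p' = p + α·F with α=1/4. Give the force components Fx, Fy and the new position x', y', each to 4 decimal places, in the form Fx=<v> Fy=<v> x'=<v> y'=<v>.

Fx=6.3964 Fy=16.4024 x'=5.5991 y'=0.1006

F_att = 1·(g−p) = 1·(7,16) = (7.0000,16.0000)
o1: d²=193 > ρ²=54 → inactive
o2: d²=13 ≤ ρ²=54; F_rep = 34·(-3,2)/13² = (-0.6036,0.4024)
o3: d²=65 > ρ²=54 → inactive
F = F_att + ΣF_rep = (6.3964,16.4024)
p' = p + 1/4·F = (5.5991,0.1006)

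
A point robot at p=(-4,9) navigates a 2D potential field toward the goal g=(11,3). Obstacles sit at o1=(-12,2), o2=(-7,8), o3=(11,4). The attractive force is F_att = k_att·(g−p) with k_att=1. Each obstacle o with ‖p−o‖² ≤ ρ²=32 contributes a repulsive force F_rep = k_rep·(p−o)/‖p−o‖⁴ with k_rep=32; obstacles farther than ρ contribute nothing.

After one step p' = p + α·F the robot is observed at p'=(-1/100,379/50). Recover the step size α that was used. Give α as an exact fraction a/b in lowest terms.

α = 1/4

F_att = 1·(g−p) = 1·(15,-6) = (15.0000,-6.0000)
o1: d²=113 > ρ²=32 → inactive
o2: d²=10 ≤ ρ²=32; F_rep = 32·(3,1)/10² = (0.9600,0.3200)
o3: d²=250 > ρ²=32 → inactive
F = F_att + ΣF_rep = (15.9600,-5.6800)
Δp = p'−p = (3.9900,-1.4200); α = Δx/Fx = (399/100) / (399/25) = 1/4
check: Δy/Fy = (-71/50) / (-142/25) = 1/4 ✓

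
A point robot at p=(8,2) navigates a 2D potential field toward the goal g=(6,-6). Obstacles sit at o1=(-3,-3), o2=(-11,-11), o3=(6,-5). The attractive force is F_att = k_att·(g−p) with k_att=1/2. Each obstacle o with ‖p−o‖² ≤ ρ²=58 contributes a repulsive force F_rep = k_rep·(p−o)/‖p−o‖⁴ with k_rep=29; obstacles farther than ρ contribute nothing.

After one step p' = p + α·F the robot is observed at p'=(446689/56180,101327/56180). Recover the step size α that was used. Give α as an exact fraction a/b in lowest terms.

F_att = 1/2·(g−p) = 1/2·(-2,-8) = (-1.0000,-4.0000)
o1: d²=146 > ρ²=58 → inactive
o2: d²=530 > ρ²=58 → inactive
o3: d²=53 ≤ ρ²=58; F_rep = 29·(2,7)/53² = (0.0206,0.0723)
F = F_att + ΣF_rep = (-0.9794,-3.9277)
Δp = p'−p = (-0.0490,-0.1964); α = Δx/Fx = (-2751/56180) / (-2751/2809) = 1/20
check: Δy/Fy = (-11033/56180) / (-11033/2809) = 1/20 ✓

α = 1/20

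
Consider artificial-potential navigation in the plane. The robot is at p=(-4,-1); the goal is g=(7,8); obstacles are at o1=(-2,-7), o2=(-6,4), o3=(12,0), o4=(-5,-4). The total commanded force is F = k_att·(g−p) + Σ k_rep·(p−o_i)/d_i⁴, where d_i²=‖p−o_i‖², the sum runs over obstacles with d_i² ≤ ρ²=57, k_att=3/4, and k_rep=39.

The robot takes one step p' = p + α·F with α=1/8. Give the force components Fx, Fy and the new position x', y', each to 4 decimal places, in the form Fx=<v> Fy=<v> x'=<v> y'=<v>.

Fx=8.6840 Fy=7.8344 x'=-2.9145 y'=-0.0207

F_att = 3/4·(g−p) = 3/4·(11,9) = (8.2500,6.7500)
o1: d²=40 ≤ ρ²=57; F_rep = 39·(-2,6)/40² = (-0.0488,0.1462)
o2: d²=29 ≤ ρ²=57; F_rep = 39·(2,-5)/29² = (0.0927,-0.2319)
o3: d²=257 > ρ²=57 → inactive
o4: d²=10 ≤ ρ²=57; F_rep = 39·(1,3)/10² = (0.3900,1.1700)
F = F_att + ΣF_rep = (8.6840,7.8344)
p' = p + 1/8·F = (-2.9145,-0.0207)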